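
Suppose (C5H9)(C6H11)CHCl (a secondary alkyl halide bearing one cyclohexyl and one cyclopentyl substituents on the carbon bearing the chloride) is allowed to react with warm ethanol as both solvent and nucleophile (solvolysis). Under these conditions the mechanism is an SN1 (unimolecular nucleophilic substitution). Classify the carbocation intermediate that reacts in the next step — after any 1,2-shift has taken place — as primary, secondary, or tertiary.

tertiary

Step 1: Rate-determining heterolysis of the C–Cl bond gives Cl⁻ and a secondary carbocation.
Step 2: A 1,2-hydride shift from the adjacent cyclohexyl carbon moves the positive charge from the secondary centre to an adjacent carbon, generating a more stable tertiary carbocation.
The cation rearranges from secondary to tertiary via a 1,2-hydride shift from the adjacent cyclohexyl carbon; the tertiary cation is what reacts next.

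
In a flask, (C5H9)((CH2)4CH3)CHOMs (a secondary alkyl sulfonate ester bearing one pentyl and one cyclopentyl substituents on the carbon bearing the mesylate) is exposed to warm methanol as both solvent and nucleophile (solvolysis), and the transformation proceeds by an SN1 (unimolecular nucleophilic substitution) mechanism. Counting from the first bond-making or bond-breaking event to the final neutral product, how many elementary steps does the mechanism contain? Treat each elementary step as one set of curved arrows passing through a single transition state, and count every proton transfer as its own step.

4

Step 1: Rate-determining heterolysis of the C–O bond gives MsO⁻ and a secondary carbocation.
Step 2: A hydride (H with its bonding pair) migrates from the adjacent cyclopentyl carbon to the cationic centre — a 1,2-hydride shift — upgrading the secondary cation to a tertiary one.
Step 3: Nucleophilic capture: the oxygen of CH3OH bonds to the cationic carbon, producing an oxonium-ion intermediate.
Step 4: Proton transfer from the O–H of the oxonium ion to a solvent molecule delivers the neutral ether.
Total: 4 elementary steps.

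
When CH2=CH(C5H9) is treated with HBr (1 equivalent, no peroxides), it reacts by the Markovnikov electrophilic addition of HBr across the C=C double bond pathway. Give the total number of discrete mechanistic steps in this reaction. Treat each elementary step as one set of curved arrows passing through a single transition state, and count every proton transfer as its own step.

Step 1: The π electrons of the C=C bond attack a proton of HBr; Markovnikov addition places the new C–H on the less-substituted alkene carbon, so the positive charge ends up on the more-substituted carbon — a secondary carbocation. The H–Br bond breaks heterolytically, releasing Br⁻.
Step 2: A hydride (H with its bonding pair) migrates from the adjacent cyclopentyl carbon to the cationic centre — a 1,2-hydride shift — upgrading the secondary cation to a tertiary one.
Step 3: Nucleophilic attack by Br⁻ on the carbocation completes the addition, giving R–Br.
Total: 3 elementary steps.

3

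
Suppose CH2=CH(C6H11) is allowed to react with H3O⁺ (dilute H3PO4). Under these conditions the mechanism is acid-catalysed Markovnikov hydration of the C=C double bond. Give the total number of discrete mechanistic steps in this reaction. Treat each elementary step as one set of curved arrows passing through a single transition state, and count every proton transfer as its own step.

Step 1: The π electrons of the C=C bond attack a proton of H3O⁺; Markovnikov addition places the new C–H on the less-substituted alkene carbon, so the positive charge ends up on the more-substituted carbon — a secondary carbocation. H2O is released.
Step 2: A hydride (H with its bonding pair) migrates from the adjacent cyclohexyl carbon to the cationic centre — a 1,2-hydride shift — upgrading the secondary cation to a tertiary one.
Step 3: Water acts as the nucleophile: an oxygen lone pair bonds to the cationic carbon, giving an oxonium-ion intermediate.
Step 4: Proton transfer from the O–H of the oxonium ion to H2O completes the catalytic cycle and yields the alcohol.
Total: 4 elementary steps.

4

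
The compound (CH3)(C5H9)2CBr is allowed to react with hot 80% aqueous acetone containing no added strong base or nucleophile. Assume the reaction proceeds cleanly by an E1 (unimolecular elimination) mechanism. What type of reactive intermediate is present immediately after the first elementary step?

Step 1: Rate-determining heterolysis of the C–Br bond gives Br⁻ and a tertiary carbocation.
After step 1 the species present is a tertiary carbocation.

tertiary carbocation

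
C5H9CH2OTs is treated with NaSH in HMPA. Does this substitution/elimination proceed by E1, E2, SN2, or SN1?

SN2

Conditions: a primary substrate with a strong nucleophile in the polar aprotic solvent HMPA.
These conditions are the textbook signature of the SN2 pathway.
An unhindered substrate with a strong nucleophile in a polar aprotic solvent favours one-step backside displacement.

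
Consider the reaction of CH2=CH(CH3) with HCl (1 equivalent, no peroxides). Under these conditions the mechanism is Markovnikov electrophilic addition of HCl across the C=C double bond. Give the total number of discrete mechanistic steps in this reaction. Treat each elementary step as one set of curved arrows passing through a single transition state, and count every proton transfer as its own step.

2

Step 1: Protonation of the alkene by HCl: the π bond acts as the nucleophile and picks up H⁺, giving the more stable (Markovnikov) secondary carbocation. The H–Cl bond breaks heterolytically, releasing Cl⁻.
(No 1,2-shift: no single shift to an adjacent carbon would give a more stable cation.)
Step 2: Cl⁻ captures the cation: a lone pair on Cl⁻ fills the empty p orbital, producing the alkyl halide product.
Total: 2 elementary steps.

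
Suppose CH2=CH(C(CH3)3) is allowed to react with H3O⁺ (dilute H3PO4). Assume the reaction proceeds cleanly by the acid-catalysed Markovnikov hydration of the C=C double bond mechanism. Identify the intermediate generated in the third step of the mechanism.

Step 1: Protonation of the alkene by H3O⁺: the π bond acts as the nucleophile and picks up H⁺, giving the more stable (Markovnikov) secondary carbocation. H2O is released.
Step 2: Carbocation rearrangement: a 1,2-methyl shift from the adjacent tert-butyl carbon converts the initially-formed secondary cation into the more stable tertiary cation.
Step 3: Water acts as the nucleophile: an oxygen lone pair bonds to the cationic carbon, giving an oxonium-ion intermediate.
After step 3 the species present is an oxonium ion.

oxonium ion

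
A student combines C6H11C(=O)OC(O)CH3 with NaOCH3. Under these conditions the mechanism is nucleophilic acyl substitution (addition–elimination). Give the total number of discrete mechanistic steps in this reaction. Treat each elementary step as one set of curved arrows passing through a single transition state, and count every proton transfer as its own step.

Step 1: Nucleophilic addition of CH3O⁻ to the acyl carbon breaks the π(C=O) bond and yields a tetrahedral, anionic intermediate.
Step 2: Elimination step: re-formation of the carbonyl π bond drives out CH3CO2⁻, giving the new acyl compound.
Total: 2 elementary steps.

2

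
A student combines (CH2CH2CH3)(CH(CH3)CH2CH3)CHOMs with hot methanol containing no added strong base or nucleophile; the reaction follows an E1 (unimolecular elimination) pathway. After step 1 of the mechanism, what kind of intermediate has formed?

secondary carbocation

Step 1: Rate-determining heterolysis of the C–O bond gives MsO⁻ and a secondary carbocation.
After step 1 the species present is a secondary carbocation.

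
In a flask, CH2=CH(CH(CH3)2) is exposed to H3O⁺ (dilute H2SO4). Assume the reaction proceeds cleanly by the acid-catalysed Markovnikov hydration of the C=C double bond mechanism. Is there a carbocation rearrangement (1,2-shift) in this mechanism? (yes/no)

The first-formed carbocation is secondary.
The adjacent isopropyl carbon already bears 2 other carbon substituents and has a hydrogen to migrate; after a 1,2-hydride shift from that carbon the positive charge sits on a tertiary centre.
Tertiary is more stable than secondary, so the shift occurs.

yes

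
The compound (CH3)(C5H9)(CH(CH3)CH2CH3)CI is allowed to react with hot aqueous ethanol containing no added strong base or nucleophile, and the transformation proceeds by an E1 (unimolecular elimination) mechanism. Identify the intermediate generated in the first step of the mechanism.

tertiary carbocation

Step 1: Rate-determining heterolysis of the C–I bond gives I⁻ and a tertiary carbocation.
After step 1 the species present is a tertiary carbocation.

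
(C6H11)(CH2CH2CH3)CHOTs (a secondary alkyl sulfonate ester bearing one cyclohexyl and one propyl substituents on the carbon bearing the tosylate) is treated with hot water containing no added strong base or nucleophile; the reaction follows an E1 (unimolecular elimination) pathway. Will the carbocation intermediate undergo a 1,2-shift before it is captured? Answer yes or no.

yes

The first-formed carbocation is secondary.
The adjacent cyclohexyl carbon already bears 2 other carbon substituents and has a hydrogen to migrate; after a 1,2-hydride shift from that carbon the positive charge sits on a tertiary centre.
Tertiary is more stable than secondary, so the shift occurs.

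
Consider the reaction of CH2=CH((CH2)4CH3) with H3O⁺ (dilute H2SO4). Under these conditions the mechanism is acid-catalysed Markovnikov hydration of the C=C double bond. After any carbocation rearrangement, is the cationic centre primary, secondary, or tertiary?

Step 1: Electrophilic addition begins with the π(C=C) electrons forming a bond to the proton of H3O⁺. Following Markovnikov's rule, the resulting cation is secondary. H2O is released.
No single 1,2-shift to an adjacent carbon would give a more-substituted cation, so no rearrangement occurs.

secondary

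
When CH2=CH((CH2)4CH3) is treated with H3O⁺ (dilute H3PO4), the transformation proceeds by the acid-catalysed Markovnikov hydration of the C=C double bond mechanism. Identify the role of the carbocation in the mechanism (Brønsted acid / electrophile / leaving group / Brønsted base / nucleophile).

Step 2: A lone pair on the oxygen of H2O attacks the carbocation, forming a C–O bond and an oxonium ion (a protonated alcohol).
The carbocation accepts an electron pair into an empty or π* orbital — it is the electrophile.

electrophile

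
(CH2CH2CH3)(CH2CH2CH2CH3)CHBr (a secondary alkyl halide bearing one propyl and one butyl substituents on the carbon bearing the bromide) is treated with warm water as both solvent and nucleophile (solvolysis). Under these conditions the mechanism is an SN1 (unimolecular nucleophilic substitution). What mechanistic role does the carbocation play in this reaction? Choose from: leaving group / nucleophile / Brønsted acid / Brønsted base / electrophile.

Step 2: H2O donates an oxygen lone pair into the empty p orbital of the cation, giving a protonated alcohol (an oxonium ion).
The carbocation accepts an electron pair into an empty or π* orbital — it is the electrophile.

electrophile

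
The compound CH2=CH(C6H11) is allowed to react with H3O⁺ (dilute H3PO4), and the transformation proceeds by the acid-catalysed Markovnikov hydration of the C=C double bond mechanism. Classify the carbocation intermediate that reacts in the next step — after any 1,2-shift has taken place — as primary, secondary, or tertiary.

Step 1: Protonation of the alkene by H3O⁺: the π bond acts as the nucleophile and picks up H⁺, giving the more stable (Markovnikov) secondary carbocation. H2O is released.
Step 2: Carbocation rearrangement: a 1,2-hydride shift from the adjacent cyclohexyl carbon converts the initially-formed secondary cation into the more stable tertiary cation.
The cation rearranges from secondary to tertiary via a 1,2-hydride shift from the adjacent cyclohexyl carbon; the tertiary cation is what reacts next.

tertiary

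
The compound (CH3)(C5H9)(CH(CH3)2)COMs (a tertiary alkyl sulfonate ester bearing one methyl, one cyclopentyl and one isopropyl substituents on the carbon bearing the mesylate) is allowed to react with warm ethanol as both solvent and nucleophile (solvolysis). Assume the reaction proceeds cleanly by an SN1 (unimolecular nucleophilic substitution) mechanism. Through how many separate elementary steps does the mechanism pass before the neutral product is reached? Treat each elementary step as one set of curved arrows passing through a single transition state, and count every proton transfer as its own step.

Step 1: The C–O bond breaks with both electrons going to the mesylate; MsO⁻ leaves and a tertiary carbocation remains.
(No 1,2-shift: no single shift to an adjacent carbon would give a more stable cation.)
Step 2: A lone pair on the oxygen of CH3CH2OH attacks the carbocation, forming a new C–O σ-bond and an oxonium ion.
Step 3: Deprotonation of the oxonium oxygen by solvent ethanol yields the neutral ether.
Total: 3 elementary steps.

3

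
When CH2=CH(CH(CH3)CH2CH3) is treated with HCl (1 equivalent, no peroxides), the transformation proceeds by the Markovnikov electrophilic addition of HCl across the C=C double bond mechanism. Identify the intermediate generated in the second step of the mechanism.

Step 1: Electrophilic addition begins with the π(C=C) electrons forming a bond to the proton of HCl. Following Markovnikov's rule, the resulting cation is secondary. The H–Cl bond breaks heterolytically, releasing Cl⁻.
Step 2: Carbocation rearrangement: a 1,2-hydride shift from the adjacent sec-butyl carbon converts the initially-formed secondary cation into the more stable tertiary cation.
After step 2 the species present is a tertiary carbocation.

tertiary carbocation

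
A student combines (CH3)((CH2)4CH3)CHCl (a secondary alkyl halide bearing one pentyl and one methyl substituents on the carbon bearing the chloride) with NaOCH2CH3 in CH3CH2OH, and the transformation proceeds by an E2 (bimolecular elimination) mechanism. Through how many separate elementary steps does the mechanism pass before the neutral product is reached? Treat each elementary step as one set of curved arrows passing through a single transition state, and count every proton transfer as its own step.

Step 1: The strong base CH3CH2O⁻ removes a β-hydrogen; in the same concerted event the electrons of the breaking C–H bond form the new π(C=C) bond and the C–Cl σ-bond breaks, expelling Cl⁻. Anti-periplanar geometry; one transition state.
Total: 1 elementary step.

1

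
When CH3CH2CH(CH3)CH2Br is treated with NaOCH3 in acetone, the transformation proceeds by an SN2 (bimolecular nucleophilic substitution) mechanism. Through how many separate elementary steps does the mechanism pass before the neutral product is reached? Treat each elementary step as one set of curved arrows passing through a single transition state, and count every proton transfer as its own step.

1

Step 1: The methoxide nucleophile donates a lone pair from O to the α-carbon in a backside attack; simultaneously the C–Br σ-bond breaks and both of its electrons leave with Br⁻. One concerted step with inversion of configuration.
Total: 1 elementary step.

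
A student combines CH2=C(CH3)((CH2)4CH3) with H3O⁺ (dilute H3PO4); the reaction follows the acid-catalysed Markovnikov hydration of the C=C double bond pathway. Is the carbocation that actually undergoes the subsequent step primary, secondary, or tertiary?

Step 1: Electrophilic addition begins with the π(C=C) electrons forming a bond to the proton of H3O⁺. Following Markovnikov's rule, the resulting cation is tertiary. H2O is released.
No single 1,2-shift to an adjacent carbon would give a more-substituted cation, so no rearrangement occurs.

tertiary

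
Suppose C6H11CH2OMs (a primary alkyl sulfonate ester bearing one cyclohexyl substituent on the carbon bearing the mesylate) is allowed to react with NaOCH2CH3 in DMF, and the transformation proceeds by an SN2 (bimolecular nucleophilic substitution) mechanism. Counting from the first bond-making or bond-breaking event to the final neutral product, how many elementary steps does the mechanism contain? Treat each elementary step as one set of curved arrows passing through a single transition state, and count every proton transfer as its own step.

1

Step 1: CH3CH2O⁻ attacks the back face of the α-carbon while MsO⁻ departs with the C–O bonding pair — a single concerted displacement through a pentacoordinate transition state.
Total: 1 elementary step.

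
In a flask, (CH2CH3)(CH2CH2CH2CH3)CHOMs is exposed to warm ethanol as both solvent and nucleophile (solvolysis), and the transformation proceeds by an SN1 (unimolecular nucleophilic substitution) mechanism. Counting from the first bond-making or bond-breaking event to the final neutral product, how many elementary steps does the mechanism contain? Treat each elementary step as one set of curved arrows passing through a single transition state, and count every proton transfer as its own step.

3

Step 1: Rate-determining heterolysis of the C–O bond gives MsO⁻ and a secondary carbocation.
(No 1,2-shift: no single shift to an adjacent carbon would give a more stable cation.)
Step 2: A lone pair on the oxygen of CH3CH2OH attacks the carbocation, forming a new C–O σ-bond and an oxonium ion.
Step 3: A second solvent molecule removes the proton on oxygen, giving the neutral ether product.
Total: 3 elementary steps.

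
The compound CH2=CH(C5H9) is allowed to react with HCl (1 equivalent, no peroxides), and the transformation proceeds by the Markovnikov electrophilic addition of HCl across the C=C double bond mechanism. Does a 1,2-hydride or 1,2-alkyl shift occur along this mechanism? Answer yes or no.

yes

The first-formed carbocation is secondary.
The adjacent cyclopentyl carbon already bears 2 other carbon substituents and has a hydrogen to migrate; after a 1,2-hydride shift from that carbon the positive charge sits on a tertiary centre.
Tertiary is more stable than secondary, so the shift occurs.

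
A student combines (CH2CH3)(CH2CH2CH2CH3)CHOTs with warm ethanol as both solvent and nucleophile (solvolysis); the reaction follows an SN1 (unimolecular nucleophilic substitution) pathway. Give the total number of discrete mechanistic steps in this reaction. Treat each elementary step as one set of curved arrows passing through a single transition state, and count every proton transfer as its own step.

Step 1: Unassisted departure of TsO⁻ (taking the C–O bonding pair) generates a secondary carbocation.
(No 1,2-shift: no single shift to an adjacent carbon would give a more stable cation.)
Step 2: Nucleophilic capture: the oxygen of CH3CH2OH bonds to the cationic carbon, producing an oxonium-ion intermediate.
Step 3: A second solvent molecule removes the proton on oxygen, giving the neutral ether product.
Total: 3 elementary steps.

3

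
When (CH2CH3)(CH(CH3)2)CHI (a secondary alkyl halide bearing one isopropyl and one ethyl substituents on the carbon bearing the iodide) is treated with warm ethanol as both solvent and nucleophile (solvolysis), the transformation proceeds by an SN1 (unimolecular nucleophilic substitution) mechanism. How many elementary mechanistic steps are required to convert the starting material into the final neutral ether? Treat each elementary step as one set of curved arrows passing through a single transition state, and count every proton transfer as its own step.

4

Step 1: Ionisation: the C–I σ-bond cleaves heterolytically; both bonding electrons depart with I⁻, leaving a secondary carbocation at the α-carbon.
Step 2: A 1,2-hydride shift from the adjacent isopropyl carbon moves the positive charge from the secondary centre to an adjacent carbon, generating a more stable tertiary carbocation.
Step 3: Nucleophilic capture: the oxygen of CH3CH2OH bonds to the cationic carbon, producing an oxonium-ion intermediate.
Step 4: A second solvent molecule removes the proton on oxygen, giving the neutral ether product.
Total: 4 elementary steps.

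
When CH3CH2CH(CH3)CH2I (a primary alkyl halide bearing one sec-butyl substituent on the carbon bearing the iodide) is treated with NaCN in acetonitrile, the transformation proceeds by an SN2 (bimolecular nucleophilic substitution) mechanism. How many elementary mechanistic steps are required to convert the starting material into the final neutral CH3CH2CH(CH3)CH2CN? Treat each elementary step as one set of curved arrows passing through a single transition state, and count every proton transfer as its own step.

1

Step 1: The cyanide nucleophile donates a lone pair from C to the α-carbon in a backside attack; simultaneously the C–I σ-bond breaks and both of its electrons leave with I⁻. One concerted step with inversion of configuration.
Total: 1 elementary step.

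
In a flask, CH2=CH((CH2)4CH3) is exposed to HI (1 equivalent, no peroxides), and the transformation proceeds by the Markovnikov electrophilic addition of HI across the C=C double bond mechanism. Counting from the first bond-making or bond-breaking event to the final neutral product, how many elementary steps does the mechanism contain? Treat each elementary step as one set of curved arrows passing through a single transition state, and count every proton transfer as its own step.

Step 1: Electrophilic addition begins with the π(C=C) electrons forming a bond to the proton of HI. Following Markovnikov's rule, the resulting cation is secondary. The H–I bond breaks heterolytically, releasing I⁻.
(No 1,2-shift: no single shift to an adjacent carbon would give a more stable cation.)
Step 2: The I⁻ anion donates a lone pair to the carbocation, forming the new C–I σ-bond and giving the neutral alkyl halide.
Total: 2 elementary steps.

2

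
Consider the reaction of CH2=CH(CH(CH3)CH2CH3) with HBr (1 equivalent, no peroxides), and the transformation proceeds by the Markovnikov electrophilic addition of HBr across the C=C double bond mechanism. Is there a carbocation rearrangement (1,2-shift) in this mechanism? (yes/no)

yes

The first-formed carbocation is secondary.
The adjacent sec-butyl carbon already bears 2 other carbon substituents and has a hydrogen to migrate; after a 1,2-hydride shift from that carbon the positive charge sits on a tertiary centre.
Tertiary is more stable than secondary, so the shift occurs.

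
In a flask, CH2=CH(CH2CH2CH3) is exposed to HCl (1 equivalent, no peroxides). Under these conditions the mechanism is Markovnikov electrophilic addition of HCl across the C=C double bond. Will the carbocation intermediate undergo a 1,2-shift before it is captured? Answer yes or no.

no

The first-formed carbocation is secondary.
No single 1,2-shift to an adjacent carbon would produce a more-substituted cation than the one already present, so no rearrangement occurs.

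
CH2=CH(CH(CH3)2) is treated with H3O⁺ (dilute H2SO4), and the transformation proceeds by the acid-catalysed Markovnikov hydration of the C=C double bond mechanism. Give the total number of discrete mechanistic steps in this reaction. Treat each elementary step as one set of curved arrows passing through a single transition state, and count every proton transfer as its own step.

Step 1: Protonation of the alkene by H3O⁺: the π bond acts as the nucleophile and picks up H⁺, giving the more stable (Markovnikov) secondary carbocation. H2O is released.
Step 2: A 1,2-hydride shift from the adjacent isopropyl carbon moves the positive charge from the secondary centre to an adjacent carbon, generating a more stable tertiary carbocation.
Step 3: Nucleophilic capture of the cation by H2O produces the protonated alcohol (an oxonium ion).
Step 4: Proton transfer from the O–H of the oxonium ion to H2O completes the catalytic cycle and yields the alcohol.
Total: 4 elementary steps.

4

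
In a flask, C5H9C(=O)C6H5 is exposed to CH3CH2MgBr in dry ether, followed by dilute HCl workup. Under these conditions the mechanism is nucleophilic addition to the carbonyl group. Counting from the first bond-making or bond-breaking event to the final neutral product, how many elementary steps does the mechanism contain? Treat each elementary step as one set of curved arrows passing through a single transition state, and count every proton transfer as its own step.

Step 1: A lone pair / filled orbital on the carbanion-like carbon of CH3CH2MgBr attacks the electrophilic carbonyl carbon; the π(C=O) electrons shift onto oxygen, producing a tetrahedral alkoxide intermediate.
Step 2: On dilute HCl workup the alkoxide oxygen is protonated, giving an alcohol.
Total: 2 elementary steps.

2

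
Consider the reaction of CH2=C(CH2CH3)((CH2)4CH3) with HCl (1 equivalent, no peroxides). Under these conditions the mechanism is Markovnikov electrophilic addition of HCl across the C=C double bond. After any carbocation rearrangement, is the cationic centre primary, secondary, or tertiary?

Step 1: Electrophilic addition begins with the π(C=C) electrons forming a bond to the proton of HCl. Following Markovnikov's rule, the resulting cation is tertiary. The H–Cl bond breaks heterolytically, releasing Cl⁻.
No single 1,2-shift to an adjacent carbon would give a more-substituted cation, so no rearrangement occurs.

tertiary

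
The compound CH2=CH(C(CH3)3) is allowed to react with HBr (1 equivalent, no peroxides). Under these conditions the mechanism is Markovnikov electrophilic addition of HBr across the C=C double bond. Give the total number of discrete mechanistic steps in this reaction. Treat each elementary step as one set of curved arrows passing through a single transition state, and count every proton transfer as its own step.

3

Step 1: The π electrons of the C=C bond attack a proton of HBr; Markovnikov addition places the new C–H on the less-substituted alkene carbon, so the positive charge ends up on the more-substituted carbon — a secondary carbocation. The H–Br bond breaks heterolytically, releasing Br⁻.
Step 2: A 1,2-methyl shift from the adjacent tert-butyl carbon moves the positive charge from the secondary centre to an adjacent carbon, generating a more stable tertiary carbocation.
Step 3: Nucleophilic attack by Br⁻ on the carbocation completes the addition, giving R–Br.
Total: 3 elementary steps.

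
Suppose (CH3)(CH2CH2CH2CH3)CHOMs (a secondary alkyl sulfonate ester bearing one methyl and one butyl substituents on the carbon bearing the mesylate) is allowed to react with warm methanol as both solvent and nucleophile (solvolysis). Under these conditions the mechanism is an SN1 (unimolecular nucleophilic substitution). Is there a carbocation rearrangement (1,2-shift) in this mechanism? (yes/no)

The first-formed carbocation is secondary.
No single 1,2-shift to an adjacent carbon would produce a more-substituted cation than the one already present, so no rearrangement occurs.

no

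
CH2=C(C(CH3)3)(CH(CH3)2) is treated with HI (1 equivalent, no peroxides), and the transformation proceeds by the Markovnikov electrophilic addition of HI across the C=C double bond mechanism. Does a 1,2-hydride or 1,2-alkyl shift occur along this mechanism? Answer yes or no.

no

The first-formed carbocation is tertiary.
No single 1,2-shift to an adjacent carbon would produce a more-substituted cation than the one already present, so no rearrangement occurs.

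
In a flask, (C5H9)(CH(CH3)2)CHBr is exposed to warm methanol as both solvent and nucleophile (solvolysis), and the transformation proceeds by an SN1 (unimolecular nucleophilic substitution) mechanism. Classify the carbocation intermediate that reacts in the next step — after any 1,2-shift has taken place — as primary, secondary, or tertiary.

Step 1: Ionisation: the C–Br σ-bond cleaves heterolytically; both bonding electrons depart with Br⁻, leaving a secondary carbocation at the α-carbon.
Step 2: Carbocation rearrangement: a 1,2-hydride shift from the adjacent cyclopentyl carbon converts the initially-formed secondary cation into the more stable tertiary cation.
The cation rearranges from secondary to tertiary via a 1,2-hydride shift from the adjacent cyclopentyl carbon; the tertiary cation is what reacts next.

tertiary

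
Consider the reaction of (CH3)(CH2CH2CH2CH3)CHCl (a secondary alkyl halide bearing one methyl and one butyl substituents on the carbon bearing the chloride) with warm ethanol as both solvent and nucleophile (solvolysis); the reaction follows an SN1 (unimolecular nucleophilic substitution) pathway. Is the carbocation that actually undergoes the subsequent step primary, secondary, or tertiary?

Step 1: The C–Cl bond breaks with both electrons going to the chloride; Cl⁻ leaves and a secondary carbocation remains.
No single 1,2-shift to an adjacent carbon would give a more-substituted cation, so no rearrangement occurs.

secondary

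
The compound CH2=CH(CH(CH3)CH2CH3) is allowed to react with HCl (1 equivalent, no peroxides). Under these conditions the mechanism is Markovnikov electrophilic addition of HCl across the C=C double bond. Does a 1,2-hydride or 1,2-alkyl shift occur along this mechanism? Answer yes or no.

yes

The first-formed carbocation is secondary.
The adjacent sec-butyl carbon already bears 2 other carbon substituents and has a hydrogen to migrate; after a 1,2-hydride shift from that carbon the positive charge sits on a tertiary centre.
Tertiary is more stable than secondary, so the shift occurs.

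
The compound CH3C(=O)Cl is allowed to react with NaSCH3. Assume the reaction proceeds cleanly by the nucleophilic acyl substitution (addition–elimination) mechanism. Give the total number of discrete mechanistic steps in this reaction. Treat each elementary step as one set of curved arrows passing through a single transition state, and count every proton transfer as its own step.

Step 1: Nucleophilic addition of CH3S⁻ to the acyl carbon breaks the π(C=O) bond and yields a tetrahedral, anionic intermediate.
Step 2: An oxygen lone pair re-forms the C=O π bond as the C–Cl σ-bond breaks; Cl⁻ is expelled.
Total: 2 elementary steps.

2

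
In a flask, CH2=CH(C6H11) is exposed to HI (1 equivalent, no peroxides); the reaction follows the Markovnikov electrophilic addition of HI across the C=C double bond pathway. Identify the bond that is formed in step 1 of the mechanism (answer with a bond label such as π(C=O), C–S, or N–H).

C–H

Step 1: Electrophilic addition begins with the π(C=C) electrons forming a bond to the proton of HI. Following Markovnikov's rule, the resulting cation is secondary. The H–I bond breaks heterolytically, releasing I⁻.
The bond formed in this step is the C–H bond.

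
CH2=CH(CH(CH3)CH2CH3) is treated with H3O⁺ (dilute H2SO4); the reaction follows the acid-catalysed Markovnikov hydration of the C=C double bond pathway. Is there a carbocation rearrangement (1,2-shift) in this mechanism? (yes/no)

yes

The first-formed carbocation is secondary.
The adjacent sec-butyl carbon already bears 2 other carbon substituents and has a hydrogen to migrate; after a 1,2-hydride shift from that carbon the positive charge sits on a tertiary centre.
Tertiary is more stable than secondary, so the shift occurs.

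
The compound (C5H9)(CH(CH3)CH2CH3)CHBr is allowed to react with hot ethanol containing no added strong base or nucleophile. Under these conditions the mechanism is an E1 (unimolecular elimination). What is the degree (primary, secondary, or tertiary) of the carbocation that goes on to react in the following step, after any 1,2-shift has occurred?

Step 1: Rate-determining heterolysis of the C–Br bond gives Br⁻ and a secondary carbocation.
Step 2: Carbocation rearrangement: a 1,2-hydride shift from the adjacent sec-butyl carbon converts the initially-formed secondary cation into the more stable tertiary cation.
The cation rearranges from secondary to tertiary via a 1,2-hydride shift from the adjacent sec-butyl carbon; the tertiary cation is what reacts next.

tertiary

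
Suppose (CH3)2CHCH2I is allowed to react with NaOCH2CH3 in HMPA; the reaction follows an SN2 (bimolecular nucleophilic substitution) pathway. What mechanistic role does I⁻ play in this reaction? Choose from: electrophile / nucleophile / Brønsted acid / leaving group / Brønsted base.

Step 1: Backside attack by CH3CH2O⁻ on the carbon bearing the iodide: the new C–O bond forms as the C–I bond breaks, with Walden inversion at carbon.
I⁻ departs with both electrons of the breaking σ-bond — that is the definition of a leaving group.

leaving group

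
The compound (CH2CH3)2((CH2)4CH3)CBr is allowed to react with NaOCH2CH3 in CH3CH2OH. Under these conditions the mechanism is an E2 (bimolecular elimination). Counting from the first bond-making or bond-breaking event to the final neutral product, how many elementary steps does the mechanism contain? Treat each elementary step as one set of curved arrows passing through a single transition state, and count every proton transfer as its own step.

1

Step 1: The strong base CH3CH2O⁻ removes a β-hydrogen; in the same concerted event the electrons of the breaking C–H bond form the new π(C=C) bond and the C–Br σ-bond breaks, expelling Br⁻. Anti-periplanar geometry; one transition state.
Total: 1 elementary step.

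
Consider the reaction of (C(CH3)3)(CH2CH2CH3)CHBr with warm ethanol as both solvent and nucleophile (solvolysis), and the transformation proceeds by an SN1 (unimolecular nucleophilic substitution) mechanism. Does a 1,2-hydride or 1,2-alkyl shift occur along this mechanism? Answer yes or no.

The first-formed carbocation is secondary.
The adjacent tert-butyl carbon has no hydrogen but bears methyl groups; migration of one methyl with its bonding pair (a 1,2-methyl shift) places the charge on a tertiary centre.
Tertiary is more stable than secondary, so the shift occurs.

yes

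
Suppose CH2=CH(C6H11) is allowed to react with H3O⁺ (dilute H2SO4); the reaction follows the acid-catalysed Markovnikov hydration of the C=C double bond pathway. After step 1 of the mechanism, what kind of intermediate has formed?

Step 1: Electrophilic addition begins with the π(C=C) electrons forming a bond to the proton of H3O⁺. Following Markovnikov's rule, the resulting cation is secondary. H2O is released.
After step 1 the species present is a secondary carbocation.

secondary carbocation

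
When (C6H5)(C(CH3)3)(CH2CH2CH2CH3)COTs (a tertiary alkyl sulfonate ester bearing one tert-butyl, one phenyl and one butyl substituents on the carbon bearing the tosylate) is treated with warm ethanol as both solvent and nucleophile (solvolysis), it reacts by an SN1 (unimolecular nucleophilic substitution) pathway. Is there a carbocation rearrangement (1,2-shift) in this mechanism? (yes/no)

The first-formed carbocation is tertiary.
No single 1,2-shift to an adjacent carbon would produce a more-substituted cation than the one already present, so no rearrangement occurs.

no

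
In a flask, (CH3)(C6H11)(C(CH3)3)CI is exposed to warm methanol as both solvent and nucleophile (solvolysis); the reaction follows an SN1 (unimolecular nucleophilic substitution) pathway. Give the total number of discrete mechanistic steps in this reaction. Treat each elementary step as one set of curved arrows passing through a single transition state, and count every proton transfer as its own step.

3

Step 1: Unassisted departure of I⁻ (taking the C–I bonding pair) generates a tertiary carbocation.
(No 1,2-shift: no single shift to an adjacent carbon would give a more stable cation.)
Step 2: A lone pair on the oxygen of CH3OH attacks the carbocation, forming a new C–O σ-bond and an oxonium ion.
Step 3: Deprotonation of the oxonium oxygen by solvent methanol yields the neutral ether.
Total: 3 elementary steps.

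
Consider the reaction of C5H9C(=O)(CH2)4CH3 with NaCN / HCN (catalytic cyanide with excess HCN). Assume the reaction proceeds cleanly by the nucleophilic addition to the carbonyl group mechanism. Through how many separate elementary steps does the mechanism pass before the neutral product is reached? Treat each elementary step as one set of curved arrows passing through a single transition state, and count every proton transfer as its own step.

Step 1: A lone pair / filled orbital on CN⁻ attacks the electrophilic carbonyl carbon; the π(C=O) electrons shift onto oxygen, producing a tetrahedral alkoxide intermediate.
Step 2: Proton transfer from HCN to the alkoxide furnishes a cyanohydrin (and releases another CN⁻ to continue the reaction).
Total: 2 elementary steps.

2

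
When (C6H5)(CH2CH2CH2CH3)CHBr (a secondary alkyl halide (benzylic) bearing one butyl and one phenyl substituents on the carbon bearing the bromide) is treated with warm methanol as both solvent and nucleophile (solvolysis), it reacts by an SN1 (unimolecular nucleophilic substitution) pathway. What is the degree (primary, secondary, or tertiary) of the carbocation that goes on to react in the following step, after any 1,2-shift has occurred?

secondary

Step 1: Ionisation: the C–Br σ-bond cleaves heterolytically; both bonding electrons depart with Br⁻, leaving a secondary carbocation at the α-carbon.
No single 1,2-shift to an adjacent carbon would give a more-substituted cation, so no rearrangement occurs.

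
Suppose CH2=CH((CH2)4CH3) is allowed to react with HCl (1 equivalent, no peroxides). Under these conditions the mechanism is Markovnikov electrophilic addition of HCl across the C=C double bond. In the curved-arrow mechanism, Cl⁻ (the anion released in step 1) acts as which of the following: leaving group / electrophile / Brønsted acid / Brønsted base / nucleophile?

nucleophile

Step 2: The Cl⁻ anion donates a lone pair to the carbocation, forming the new C–Cl σ-bond and giving the neutral alkyl halide.
Cl⁻ (the anion released in step 1) donates an electron pair to form a new σ-bond to carbon — it is the nucleophile.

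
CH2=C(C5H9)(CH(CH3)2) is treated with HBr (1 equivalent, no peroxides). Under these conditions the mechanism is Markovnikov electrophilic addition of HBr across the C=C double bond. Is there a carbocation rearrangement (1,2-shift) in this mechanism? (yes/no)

The first-formed carbocation is tertiary.
No single 1,2-shift to an adjacent carbon would produce a more-substituted cation than the one already present, so no rearrangement occurs.

no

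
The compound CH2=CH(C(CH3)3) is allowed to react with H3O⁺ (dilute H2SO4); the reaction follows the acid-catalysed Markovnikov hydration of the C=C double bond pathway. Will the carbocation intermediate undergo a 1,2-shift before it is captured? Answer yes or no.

The first-formed carbocation is secondary.
The adjacent tert-butyl carbon has no hydrogen but bears methyl groups; migration of one methyl with its bonding pair (a 1,2-methyl shift) places the charge on a tertiary centre.
Tertiary is more stable than secondary, so the shift occurs.

yes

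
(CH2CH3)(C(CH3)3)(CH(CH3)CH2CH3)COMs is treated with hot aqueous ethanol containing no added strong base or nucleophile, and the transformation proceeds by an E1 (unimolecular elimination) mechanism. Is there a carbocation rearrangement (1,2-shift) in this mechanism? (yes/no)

no

The first-formed carbocation is tertiary.
No single 1,2-shift to an adjacent carbon would produce a more-substituted cation than the one already present, so no rearrangement occurs.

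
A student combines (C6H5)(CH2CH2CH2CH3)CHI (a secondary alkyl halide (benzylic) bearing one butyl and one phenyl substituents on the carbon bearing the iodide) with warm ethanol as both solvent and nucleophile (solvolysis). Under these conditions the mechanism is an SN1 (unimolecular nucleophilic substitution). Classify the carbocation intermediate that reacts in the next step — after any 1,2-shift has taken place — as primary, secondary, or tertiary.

Step 1: The C–I bond breaks with both electrons going to the iodide; I⁻ leaves and a secondary carbocation remains.
No single 1,2-shift to an adjacent carbon would give a more-substituted cation, so no rearrangement occurs.

secondary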